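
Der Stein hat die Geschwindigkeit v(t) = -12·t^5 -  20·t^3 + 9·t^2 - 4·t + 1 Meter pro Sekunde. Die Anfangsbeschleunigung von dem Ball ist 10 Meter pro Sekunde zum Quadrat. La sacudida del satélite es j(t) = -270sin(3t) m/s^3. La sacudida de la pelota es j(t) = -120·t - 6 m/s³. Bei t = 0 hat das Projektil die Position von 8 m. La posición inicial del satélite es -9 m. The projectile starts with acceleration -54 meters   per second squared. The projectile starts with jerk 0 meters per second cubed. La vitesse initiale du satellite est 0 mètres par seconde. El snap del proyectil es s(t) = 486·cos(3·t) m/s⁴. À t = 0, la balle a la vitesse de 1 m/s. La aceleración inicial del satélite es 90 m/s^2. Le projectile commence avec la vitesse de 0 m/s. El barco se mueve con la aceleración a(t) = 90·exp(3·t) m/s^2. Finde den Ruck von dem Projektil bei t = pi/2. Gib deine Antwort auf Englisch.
To find the answer, we compute 1 integral of s(t) = 486·cos(3·t). Integrating snap and using the initial condition j(0) = 0, we get j(t) = 162·sin(3·t). We have jerk j(t) = 162·sin(3·t). Substituting t = pi/2: j(pi/2) = -162.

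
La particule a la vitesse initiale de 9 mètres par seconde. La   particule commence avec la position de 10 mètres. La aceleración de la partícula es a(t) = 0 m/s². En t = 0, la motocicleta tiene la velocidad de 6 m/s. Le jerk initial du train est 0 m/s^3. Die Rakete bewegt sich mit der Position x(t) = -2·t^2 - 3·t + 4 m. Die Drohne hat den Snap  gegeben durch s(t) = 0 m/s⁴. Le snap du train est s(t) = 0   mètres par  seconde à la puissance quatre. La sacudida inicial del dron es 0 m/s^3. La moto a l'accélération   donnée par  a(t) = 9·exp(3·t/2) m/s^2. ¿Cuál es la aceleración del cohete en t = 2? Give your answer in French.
En partant de la position x(t) = -2·t^2 - 3·t + 4, nous prenons 2 dérivées. En prenant d/dt de x(t), nous trouvons v(t) = -4·t - 3. En dérivant la vitesse, nous obtenons l'accélération: a(t) = -4. De l'équation de l'accélération a(t) = -4, nous substituons t = 2 pour obtenir a = -4.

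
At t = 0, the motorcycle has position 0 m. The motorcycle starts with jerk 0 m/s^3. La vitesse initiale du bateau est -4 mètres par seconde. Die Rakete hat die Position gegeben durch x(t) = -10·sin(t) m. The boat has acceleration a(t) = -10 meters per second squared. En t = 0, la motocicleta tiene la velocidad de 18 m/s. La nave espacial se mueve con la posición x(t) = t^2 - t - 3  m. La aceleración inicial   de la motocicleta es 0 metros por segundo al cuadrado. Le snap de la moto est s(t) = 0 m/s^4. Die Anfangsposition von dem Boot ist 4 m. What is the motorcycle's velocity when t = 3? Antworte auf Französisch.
En partant du snap s(t) = 0, nous prenons 3 intégrales. En prenant ∫s(t)dt et en appliquant j(0) = 0, nous trouvons j(t) = 0. En prenant ∫j(t)dt et en appliquant a(0) = 0, nous trouvons a(t) = 0. En prenant ∫a(t)dt et en appliquant v(0) = 18, nous trouvons v(t) = 18. De l'équation de la vitesse v(t) = 18, nous substituons t = 3 pour obtenir v = 18.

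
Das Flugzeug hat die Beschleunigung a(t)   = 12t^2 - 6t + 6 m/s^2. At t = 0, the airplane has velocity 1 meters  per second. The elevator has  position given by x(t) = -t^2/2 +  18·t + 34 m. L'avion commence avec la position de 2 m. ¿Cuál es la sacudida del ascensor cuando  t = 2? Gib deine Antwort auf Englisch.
To solve this, we need to take 3 derivatives of our position equation x(t) = -t^2/2 + 18·t + 34. Differentiating position, we get velocity: v(t) = 18 - t. Taking d/dt of v(t), we find a(t) = -1. Taking d/dt of a(t), we find j(t) = 0. We have jerk j(t) = 0. Substituting t = 2: j(2) = 0.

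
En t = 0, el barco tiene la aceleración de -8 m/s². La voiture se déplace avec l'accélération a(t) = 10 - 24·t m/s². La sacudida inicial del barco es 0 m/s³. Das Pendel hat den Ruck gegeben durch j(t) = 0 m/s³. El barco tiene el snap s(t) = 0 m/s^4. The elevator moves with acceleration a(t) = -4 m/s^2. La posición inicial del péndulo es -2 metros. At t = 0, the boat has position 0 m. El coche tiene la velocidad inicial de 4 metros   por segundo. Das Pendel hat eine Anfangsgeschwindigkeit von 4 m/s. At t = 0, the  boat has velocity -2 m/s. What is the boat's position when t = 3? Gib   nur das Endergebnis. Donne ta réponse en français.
La position à t = 3 est x = -42.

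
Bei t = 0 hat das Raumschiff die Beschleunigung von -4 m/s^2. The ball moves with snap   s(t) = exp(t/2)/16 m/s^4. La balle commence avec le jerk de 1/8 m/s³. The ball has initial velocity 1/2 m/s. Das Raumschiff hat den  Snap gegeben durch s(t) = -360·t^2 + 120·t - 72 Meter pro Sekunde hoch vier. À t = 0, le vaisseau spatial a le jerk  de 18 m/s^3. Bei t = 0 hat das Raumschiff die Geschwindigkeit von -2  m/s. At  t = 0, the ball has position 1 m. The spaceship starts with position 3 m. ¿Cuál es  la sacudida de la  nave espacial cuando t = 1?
Para resolver esto, necesitamos tomar 1 antiderivada de nuestra ecuación del snap s(t) = -360·t^2 + 120·t - 72. Tomando ∫s(t)dt y aplicando j(0) = 18, encontramos j(t) = -120·t^3 + 60·t^2 - 72·t + 18. Usando j(t) = -120·t^3 + 60·t^2 - 72·t + 18 y sustituyendo t = 1, encontramos j = -114.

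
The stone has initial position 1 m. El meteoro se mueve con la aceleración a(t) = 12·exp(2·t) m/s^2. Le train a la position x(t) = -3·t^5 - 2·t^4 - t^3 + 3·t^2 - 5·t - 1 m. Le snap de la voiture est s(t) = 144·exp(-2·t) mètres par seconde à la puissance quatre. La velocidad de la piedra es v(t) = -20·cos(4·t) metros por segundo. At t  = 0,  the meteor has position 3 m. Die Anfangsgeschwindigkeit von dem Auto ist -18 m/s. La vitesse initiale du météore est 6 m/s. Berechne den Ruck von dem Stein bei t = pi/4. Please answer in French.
Nous devons dériver notre équation de la vitesse v(t) = -20·cos(4·t) 2 fois. En prenant d/dt de v(t), nous trouvons a(t) = 80·sin(4·t). La dérivée de l'accélération donne le jerk: j(t) = 320·cos(4·t). Nous avons le jerk j(t) = 320·cos(4·t). En substituant t = pi/4: j(pi/4) = -320.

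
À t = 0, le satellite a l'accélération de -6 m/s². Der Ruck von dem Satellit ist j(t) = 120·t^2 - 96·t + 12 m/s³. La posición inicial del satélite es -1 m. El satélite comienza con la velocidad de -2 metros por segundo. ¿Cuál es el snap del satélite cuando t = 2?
Partiendo de la sacudida j(t) = 120·t^2 - 96·t + 12, tomamos 1 derivada. Derivando la sacudida, obtenemos el snap: s(t) = 240·t - 96. De la ecuación del snap s(t) = 240·t - 96, sustituimos t = 2 para obtener s = 384.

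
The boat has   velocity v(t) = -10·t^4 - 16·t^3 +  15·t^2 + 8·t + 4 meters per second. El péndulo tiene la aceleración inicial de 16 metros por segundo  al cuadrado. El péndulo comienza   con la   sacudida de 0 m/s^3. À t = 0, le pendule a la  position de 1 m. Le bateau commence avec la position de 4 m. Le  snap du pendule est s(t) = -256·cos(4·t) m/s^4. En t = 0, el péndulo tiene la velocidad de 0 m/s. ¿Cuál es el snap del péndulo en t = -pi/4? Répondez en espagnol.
De la ecuación del snap s(t) = -256·cos(4·t), sustituimos t = -pi/4 para obtener s = 256.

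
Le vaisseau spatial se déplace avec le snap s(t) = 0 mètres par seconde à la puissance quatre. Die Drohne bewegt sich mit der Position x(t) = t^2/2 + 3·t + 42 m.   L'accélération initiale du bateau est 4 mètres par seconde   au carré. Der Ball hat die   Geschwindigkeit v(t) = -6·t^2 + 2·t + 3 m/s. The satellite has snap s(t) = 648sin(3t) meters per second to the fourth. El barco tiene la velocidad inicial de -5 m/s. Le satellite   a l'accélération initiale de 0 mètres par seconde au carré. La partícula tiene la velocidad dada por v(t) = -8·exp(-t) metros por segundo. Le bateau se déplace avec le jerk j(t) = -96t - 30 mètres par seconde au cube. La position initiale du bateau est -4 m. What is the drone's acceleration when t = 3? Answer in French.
Nous devons dériver notre équation de la position x(t) = t^2/2 + 3·t + 42 2 fois. La dérivée de la position donne la vitesse: v(t) = t + 3. En prenant d/dt de v(t), nous trouvons a(t) = 1. Nous avons l'accélération a(t) = 1. En substituant t = 3: a(3) = 1.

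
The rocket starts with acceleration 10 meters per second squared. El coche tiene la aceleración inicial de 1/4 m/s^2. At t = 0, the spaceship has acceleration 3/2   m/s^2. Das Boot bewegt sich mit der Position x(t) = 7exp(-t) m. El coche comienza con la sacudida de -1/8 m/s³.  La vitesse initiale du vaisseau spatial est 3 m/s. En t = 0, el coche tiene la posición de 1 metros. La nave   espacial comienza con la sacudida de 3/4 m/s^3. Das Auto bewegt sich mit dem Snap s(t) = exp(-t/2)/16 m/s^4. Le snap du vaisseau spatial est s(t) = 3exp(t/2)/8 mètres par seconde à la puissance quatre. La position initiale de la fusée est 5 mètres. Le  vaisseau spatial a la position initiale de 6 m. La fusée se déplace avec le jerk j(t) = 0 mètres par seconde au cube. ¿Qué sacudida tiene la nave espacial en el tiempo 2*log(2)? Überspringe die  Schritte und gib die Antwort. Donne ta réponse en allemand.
j(2*log(2)) = 3/2.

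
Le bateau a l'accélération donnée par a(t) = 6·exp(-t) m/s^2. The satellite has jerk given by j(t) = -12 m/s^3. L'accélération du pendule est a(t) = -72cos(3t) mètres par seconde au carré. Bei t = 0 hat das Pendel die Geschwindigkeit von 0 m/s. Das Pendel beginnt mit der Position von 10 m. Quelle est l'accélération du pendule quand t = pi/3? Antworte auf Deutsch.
Wir haben die Beschleunigung a(t) = -72·cos(3·t). Durch Einsetzen von t = pi/3: a(pi/3) = 72.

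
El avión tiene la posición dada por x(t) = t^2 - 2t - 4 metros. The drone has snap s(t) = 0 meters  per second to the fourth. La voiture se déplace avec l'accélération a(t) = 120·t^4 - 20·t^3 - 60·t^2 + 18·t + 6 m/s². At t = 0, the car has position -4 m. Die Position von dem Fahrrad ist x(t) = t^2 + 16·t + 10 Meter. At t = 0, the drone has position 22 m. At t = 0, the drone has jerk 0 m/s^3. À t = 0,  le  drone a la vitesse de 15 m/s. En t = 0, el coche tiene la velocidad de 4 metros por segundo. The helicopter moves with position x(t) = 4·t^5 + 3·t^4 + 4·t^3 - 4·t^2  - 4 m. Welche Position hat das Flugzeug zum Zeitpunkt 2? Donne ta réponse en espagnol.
De la ecuación de la posición x(t) = t^2 - 2·t - 4, sustituimos t = 2 para obtener x = -4.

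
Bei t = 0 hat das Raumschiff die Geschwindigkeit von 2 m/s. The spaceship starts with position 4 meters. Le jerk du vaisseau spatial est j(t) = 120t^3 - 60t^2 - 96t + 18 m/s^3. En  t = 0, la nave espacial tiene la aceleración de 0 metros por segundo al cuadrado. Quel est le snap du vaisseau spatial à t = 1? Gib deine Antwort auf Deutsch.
Um dies zu lösen, müssen wir 1 Ableitung unserer Gleichung für den Ruck j(t) = 120·t^3 - 60·t^2 - 96·t + 18 nehmen. Mit d/dt von j(t) finden wir s(t) = 360·t^2 - 120·t - 96. Wir haben den Snap s(t) = 360·t^2 - 120·t - 96. Durch Einsetzen von t = 1: s(1) = 144.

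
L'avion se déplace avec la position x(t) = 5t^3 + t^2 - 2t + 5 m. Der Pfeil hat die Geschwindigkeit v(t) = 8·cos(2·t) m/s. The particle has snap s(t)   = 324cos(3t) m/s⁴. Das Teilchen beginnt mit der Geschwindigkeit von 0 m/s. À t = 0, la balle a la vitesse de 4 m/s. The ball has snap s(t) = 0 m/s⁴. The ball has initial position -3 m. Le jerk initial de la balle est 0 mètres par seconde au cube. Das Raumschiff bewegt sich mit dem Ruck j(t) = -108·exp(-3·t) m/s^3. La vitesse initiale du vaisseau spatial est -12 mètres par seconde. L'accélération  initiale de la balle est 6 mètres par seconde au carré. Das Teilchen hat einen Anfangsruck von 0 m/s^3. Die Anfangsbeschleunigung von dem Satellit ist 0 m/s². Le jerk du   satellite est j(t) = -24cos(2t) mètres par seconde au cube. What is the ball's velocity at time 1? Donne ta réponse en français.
Nous devons trouver la primitive de notre équation du snap s(t) = 0 3 fois. En intégrant le snap et en utilisant la condition initiale j(0) = 0, nous obtenons j(t) = 0. En prenant ∫j(t)dt et en appliquant a(0) = 6, nous trouvons a(t) = 6. La primitive de l'accélération est la vitesse. En utilisant v(0) = 4, nous obtenons v(t) = 6·t + 4. De l'équation de la vitesse v(t) = 6·t + 4, nous substituons t = 1 pour obtenir v = 10.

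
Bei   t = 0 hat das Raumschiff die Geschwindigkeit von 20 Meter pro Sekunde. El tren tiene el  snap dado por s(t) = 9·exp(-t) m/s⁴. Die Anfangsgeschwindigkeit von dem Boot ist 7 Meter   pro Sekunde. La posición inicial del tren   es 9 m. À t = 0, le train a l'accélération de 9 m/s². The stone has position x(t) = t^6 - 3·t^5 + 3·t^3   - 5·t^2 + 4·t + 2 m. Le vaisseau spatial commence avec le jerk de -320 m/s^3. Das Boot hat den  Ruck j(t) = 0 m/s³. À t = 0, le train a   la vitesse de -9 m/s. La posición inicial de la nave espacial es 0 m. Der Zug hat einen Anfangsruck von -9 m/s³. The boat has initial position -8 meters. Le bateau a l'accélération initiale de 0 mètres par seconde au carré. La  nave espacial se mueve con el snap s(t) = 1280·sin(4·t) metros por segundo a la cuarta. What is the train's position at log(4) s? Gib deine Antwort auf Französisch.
Nous devons intégrer notre équation du snap s(t) = 9·exp(-t) 4 fois. En intégrant le snap et en utilisant la condition initiale j(0) = -9, nous obtenons j(t) = -9·exp(-t). La primitive du jerk, avec a(0) = 9, donne l'accélération: a(t) = 9·exp(-t). En intégrant l'accélération et en utilisant la condition initiale v(0) = -9, nous obtenons v(t) = -9·exp(-t). En intégrant la vitesse et en utilisant la condition initiale x(0) = 9, nous obtenons x(t) = 9·exp(-t). Nous avons la position x(t) = 9·exp(-t). En substituant t = log(4): x(log(4)) = 9/4.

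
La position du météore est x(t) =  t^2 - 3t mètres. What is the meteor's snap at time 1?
Starting from position x(t) = t^2 - 3·t, we take 4 derivatives. Differentiating position, we get velocity: v(t) = 2·t - 3. Differentiating velocity, we get acceleration: a(t) = 2. The derivative of acceleration gives jerk: j(t) = 0. Taking d/dt of j(t), we find s(t) = 0. Using s(t) = 0 and substituting t = 1, we find s = 0.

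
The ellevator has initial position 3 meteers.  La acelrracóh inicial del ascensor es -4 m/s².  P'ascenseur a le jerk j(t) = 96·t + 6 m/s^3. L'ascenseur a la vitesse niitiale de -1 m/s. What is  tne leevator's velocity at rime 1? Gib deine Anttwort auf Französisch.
Nous devons intégrer notre équation du jerk j(t) = 96·t + 6 2 fois. En intégrant le jerk et en utilisant la condition initiale a(0) = -4, nous obtenons a(t) = 48·t^2 + 6·t - 4. La primitive de l'accélération est la vitesse. En utilisant v(0) = -1, nous obtenons v(t) = 16·t^3 + 3·t^2 - 4·t - 1. Nous avons la vitesse v(t) = 16·t^3 + 3·t^2 - 4·t - 1. En substituant t = 1: v(1) = 14.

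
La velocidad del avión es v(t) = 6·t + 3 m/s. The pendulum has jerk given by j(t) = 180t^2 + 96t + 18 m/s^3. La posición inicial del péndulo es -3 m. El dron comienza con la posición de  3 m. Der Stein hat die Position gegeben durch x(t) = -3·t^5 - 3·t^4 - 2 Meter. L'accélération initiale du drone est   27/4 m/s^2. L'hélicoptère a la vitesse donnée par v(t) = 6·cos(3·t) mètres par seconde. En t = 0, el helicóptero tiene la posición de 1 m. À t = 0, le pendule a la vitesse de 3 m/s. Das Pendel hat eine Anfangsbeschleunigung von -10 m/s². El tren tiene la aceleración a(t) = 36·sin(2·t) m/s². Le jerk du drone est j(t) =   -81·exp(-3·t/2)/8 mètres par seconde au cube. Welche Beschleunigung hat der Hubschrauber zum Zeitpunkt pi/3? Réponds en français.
En partant de la vitesse v(t) = 6·cos(3·t), nous prenons 1 dérivée. En dérivant la vitesse, nous obtenons l'accélération: a(t) = -18·sin(3·t). En utilisant a(t) = -18·sin(3·t) et en substituant t = pi/3, nous trouvons a = 0.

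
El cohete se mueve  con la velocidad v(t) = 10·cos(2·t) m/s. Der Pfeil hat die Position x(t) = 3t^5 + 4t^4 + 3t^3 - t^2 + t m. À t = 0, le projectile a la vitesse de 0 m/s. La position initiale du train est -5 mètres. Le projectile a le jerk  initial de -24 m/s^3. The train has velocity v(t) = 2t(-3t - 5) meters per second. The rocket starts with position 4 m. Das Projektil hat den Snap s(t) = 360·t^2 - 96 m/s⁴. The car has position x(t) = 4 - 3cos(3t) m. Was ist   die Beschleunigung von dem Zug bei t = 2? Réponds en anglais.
Starting from velocity v(t) = 2·t·(-3·t - 5), we take 1 derivative. Taking d/dt of v(t), we find a(t) = -12·t - 10. From the given acceleration equation a(t) = -12·t - 10, we substitute t = 2 to get a = -34.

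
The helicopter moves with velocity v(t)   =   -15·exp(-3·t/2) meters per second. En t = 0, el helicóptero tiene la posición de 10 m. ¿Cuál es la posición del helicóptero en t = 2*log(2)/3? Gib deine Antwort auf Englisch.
To solve this, we need to take 1 antiderivative of our velocity equation v(t) = -15·exp(-3·t/2). Taking ∫v(t)dt and applying x(0) = 10, we find x(t) = 10·exp(-3·t/2). We have position x(t) = 10·exp(-3·t/2). Substituting t = 2*log(2)/3: x(2*log(2)/3) = 5.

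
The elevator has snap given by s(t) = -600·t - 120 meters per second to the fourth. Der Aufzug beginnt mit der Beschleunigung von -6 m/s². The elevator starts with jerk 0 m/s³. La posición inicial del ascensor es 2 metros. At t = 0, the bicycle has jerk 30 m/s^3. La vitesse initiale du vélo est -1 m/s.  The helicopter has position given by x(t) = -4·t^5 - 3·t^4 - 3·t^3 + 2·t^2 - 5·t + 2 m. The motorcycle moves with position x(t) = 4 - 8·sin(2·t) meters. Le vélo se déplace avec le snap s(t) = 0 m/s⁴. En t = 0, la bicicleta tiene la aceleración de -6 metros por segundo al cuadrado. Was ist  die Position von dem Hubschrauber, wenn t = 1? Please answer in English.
We have position x(t) = -4·t^5 - 3·t^4 - 3·t^3 + 2·t^2 - 5·t + 2. Substituting t = 1: x(1) = -11.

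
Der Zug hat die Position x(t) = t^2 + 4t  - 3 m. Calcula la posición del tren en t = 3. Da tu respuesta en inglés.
We have position x(t) = t^2 + 4·t - 3. Substituting t = 3: x(3) = 18.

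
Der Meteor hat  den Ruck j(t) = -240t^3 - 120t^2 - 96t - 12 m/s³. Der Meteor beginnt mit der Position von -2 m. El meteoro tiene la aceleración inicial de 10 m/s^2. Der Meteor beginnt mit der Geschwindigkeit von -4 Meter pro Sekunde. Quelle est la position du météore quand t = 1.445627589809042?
Nous devons intégrer notre équation du jerk j(t) = -240·t^3 - 120·t^2 - 96·t - 12 3 fois. En intégrant le jerk et en utilisant la condition initiale a(0) = 10, nous obtenons a(t) = -60·t^4 - 40·t^3 - 48·t^2 - 12·t + 10. La primitive de l'accélération, avec v(0) = -4, donne la vitesse: v(t) = -12·t^5 - 10·t^4 - 16·t^3 - 6·t^2 + 10·t - 4. En prenant ∫v(t)dt et en appliquant x(0) = -2, nous trouvons x(t) = -2·t^6 - 2·t^5 - 4·t^4 - 2·t^3 + 5·t^2 - 4·t - 2. De l'équation de la position x(t) = -2·t^6 - 2·t^5 - 4·t^4 - 2·t^3 + 5·t^2 - 4·t - 2, nous substituons t = 1.445627589809042 pour obtenir x = -51.7270729779445.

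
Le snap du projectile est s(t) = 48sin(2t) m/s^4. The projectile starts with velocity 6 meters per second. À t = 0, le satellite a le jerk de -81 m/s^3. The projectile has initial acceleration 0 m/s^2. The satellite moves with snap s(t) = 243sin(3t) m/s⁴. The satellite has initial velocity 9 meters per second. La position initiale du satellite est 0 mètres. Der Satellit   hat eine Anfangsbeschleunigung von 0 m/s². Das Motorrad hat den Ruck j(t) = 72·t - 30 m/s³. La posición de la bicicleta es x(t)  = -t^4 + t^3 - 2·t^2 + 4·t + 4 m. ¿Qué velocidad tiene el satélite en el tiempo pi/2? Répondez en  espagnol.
Partiendo del snap s(t) = 243·sin(3·t), tomamos 3 antiderivadas. Integrando el snap y usando la condición inicial j(0) = -81, obtenemos j(t) = -81·cos(3·t). Integrando la sacudida y usando la condición inicial a(0) = 0, obtenemos a(t) = -27·sin(3·t). La antiderivada de la aceleración es la velocidad. Usando v(0) = 9, obtenemos v(t) = 9·cos(3·t). Usando v(t) = 9·cos(3·t) y sustituyendo t = pi/2, encontramos v = 0.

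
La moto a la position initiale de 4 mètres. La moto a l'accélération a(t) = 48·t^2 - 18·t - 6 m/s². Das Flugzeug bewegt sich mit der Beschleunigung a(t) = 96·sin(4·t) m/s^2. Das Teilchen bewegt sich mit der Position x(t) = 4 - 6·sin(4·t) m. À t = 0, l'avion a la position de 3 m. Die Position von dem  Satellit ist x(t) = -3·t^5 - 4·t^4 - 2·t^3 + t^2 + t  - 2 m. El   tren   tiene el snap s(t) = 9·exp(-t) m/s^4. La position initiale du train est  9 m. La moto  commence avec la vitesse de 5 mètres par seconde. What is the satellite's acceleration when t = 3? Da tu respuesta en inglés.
We must differentiate our position equation x(t) = -3·t^5 - 4·t^4 - 2·t^3 + t^2 + t - 2 2 times. Taking d/dt of x(t), we find v(t) = -15·t^4 - 16·t^3 - 6·t^2 + 2·t + 1. Taking d/dt of v(t), we find a(t) = -60·t^3 - 48·t^2 - 12·t + 2. Using a(t) = -60·t^3 - 48·t^2 - 12·t + 2 and substituting t = 3, we find a = -2086.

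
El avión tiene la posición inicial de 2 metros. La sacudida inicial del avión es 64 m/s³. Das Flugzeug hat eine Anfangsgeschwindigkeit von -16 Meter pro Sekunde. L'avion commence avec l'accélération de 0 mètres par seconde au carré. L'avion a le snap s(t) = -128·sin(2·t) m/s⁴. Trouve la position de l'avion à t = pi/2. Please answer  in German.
Wir müssen die Stammfunktion unserer Gleichung für den Snap s(t) = -128·sin(2·t) 4-mal finden. Das Integral von dem Snap ist der Ruck. Mit j(0) = 64 erhalten wir j(t) = 64·cos(2·t). Das Integral von dem Ruck ist die Beschleunigung. Mit a(0) = 0 erhalten wir a(t) = 32·sin(2·t). Mit ∫a(t)dt und Anwendung von v(0) = -16, finden wir v(t) = -16·cos(2·t). Mit ∫v(t)dt und Anwendung von x(0) = 2, finden wir x(t) = 2 - 8·sin(2·t). Aus der Gleichung für die Position x(t) = 2 - 8·sin(2·t), setzen wir t = pi/2 ein und erhalten x = 2.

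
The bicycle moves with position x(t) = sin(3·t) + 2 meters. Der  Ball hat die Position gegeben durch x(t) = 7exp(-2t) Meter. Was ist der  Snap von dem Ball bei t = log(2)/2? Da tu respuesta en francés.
Pour résoudre ceci, nous devons prendre 4 dérivées de notre équation de la position x(t) = 7·exp(-2·t). En dérivant la position, nous obtenons la vitesse: v(t) = -14·exp(-2·t). La dérivée de la vitesse donne l'accélération: a(t) = 28·exp(-2·t). La dérivée de l'accélération donne le jerk: j(t) = -56·exp(-2·t). En dérivant le jerk, nous obtenons le snap: s(t) = 112·exp(-2·t). De l'équation du snap s(t) = 112·exp(-2·t), nous substituons t = log(2)/2 pour obtenir s = 56.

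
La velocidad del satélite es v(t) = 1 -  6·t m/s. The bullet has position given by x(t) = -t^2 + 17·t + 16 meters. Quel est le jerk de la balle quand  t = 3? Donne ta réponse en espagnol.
Para resolver esto, necesitamos tomar 3 derivadas de nuestra ecuación de la posición x(t) = -t^2 + 17·t + 16. La derivada de la posición da la velocidad: v(t) = 17 - 2·t. La derivada de la velocidad da la aceleración: a(t) = -2. Derivando la aceleración, obtenemos la sacudida: j(t) = 0. Usando j(t) = 0 y sustituyendo t = 3, encontramos j = 0.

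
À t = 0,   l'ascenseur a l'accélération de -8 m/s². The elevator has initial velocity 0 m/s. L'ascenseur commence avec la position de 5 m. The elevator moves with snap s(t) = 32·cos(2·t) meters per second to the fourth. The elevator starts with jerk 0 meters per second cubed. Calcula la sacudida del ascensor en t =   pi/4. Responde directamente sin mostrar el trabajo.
La sacudida en t = pi/4 es j = 16.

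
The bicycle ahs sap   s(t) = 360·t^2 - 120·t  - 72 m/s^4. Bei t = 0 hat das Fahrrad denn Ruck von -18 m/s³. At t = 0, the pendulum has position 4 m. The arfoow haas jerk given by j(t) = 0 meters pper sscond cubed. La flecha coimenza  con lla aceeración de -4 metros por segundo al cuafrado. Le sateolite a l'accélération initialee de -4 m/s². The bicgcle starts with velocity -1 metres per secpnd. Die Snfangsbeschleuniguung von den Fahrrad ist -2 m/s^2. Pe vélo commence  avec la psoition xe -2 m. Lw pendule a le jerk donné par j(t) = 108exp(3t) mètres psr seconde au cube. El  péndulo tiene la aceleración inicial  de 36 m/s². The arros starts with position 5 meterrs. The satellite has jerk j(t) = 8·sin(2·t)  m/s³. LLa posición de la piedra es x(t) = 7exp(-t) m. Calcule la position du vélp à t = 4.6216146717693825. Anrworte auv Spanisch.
Para resolver esto, necesitamos tomar 4 integrales de nuestra ecuación del snap s(t) = 360·t^2 - 120·t - 72. Integrando el snap y usando la condición inicial j(0) = -18, obtenemos j(t) = 120·t^3 - 60·t^2 - 72·t - 18. La antiderivada de la sacudida, con a(0) = -2, da la aceleración: a(t) = 30·t^4 - 20·t^3 - 36·t^2 - 18·t - 2. La integral de la aceleración es la velocidad. Usando v(0) = -1, obtenemos v(t) = 6·t^5 - 5·t^4 - 12·t^3 - 9·t^2 - 2·t - 1. Integrando la velocidad y usando la condición inicial x(0) = -2, obtenemos x(t) = t^6 - t^5 - 3·t^4 - 3·t^3 - t^2 - t - 2. Tenemos la posición x(t) = t^6 - t^5 - 3·t^4 - 3·t^3 - t^2 - t - 2. Sustituyendo t = 4.6216146717693825: x(4.6216146717693825) = 5943.30115334146.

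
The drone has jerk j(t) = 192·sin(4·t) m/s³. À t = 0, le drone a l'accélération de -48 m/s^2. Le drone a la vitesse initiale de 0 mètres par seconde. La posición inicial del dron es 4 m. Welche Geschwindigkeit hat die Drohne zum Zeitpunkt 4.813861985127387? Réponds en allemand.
Wir müssen unsere Gleichung für den Ruck j(t) = 192·sin(4·t) 2-mal integrieren. Mit ∫j(t)dt und Anwendung von a(0) = -48, finden wir a(t) = -48·cos(4·t). Das Integral von der Beschleunigung, mit v(0) = 0, ergibt die Geschwindigkeit: v(t) = -12·sin(4·t). Aus der Gleichung für die Geschwindigkeit v(t) = -12·sin(4·t), setzen wir t = 4.813861985127387 ein und erhalten v = -4.73806152331793.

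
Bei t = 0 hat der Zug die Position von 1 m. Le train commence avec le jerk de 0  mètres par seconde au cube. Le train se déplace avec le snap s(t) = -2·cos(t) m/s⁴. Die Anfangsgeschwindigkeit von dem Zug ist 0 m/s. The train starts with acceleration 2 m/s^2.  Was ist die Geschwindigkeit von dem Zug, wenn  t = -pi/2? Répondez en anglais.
To find the answer, we compute 3 antiderivatives of s(t) = -2·cos(t). Finding the integral of s(t) and using j(0) = 0: j(t) = -2·sin(t). The integral of jerk is acceleration. Using a(0) = 2, we get a(t) = 2·cos(t). Taking ∫a(t)dt and applying v(0) = 0, we find v(t) = 2·sin(t). We have velocity v(t) = 2·sin(t). Substituting t = -pi/2: v(-pi/2) = -2.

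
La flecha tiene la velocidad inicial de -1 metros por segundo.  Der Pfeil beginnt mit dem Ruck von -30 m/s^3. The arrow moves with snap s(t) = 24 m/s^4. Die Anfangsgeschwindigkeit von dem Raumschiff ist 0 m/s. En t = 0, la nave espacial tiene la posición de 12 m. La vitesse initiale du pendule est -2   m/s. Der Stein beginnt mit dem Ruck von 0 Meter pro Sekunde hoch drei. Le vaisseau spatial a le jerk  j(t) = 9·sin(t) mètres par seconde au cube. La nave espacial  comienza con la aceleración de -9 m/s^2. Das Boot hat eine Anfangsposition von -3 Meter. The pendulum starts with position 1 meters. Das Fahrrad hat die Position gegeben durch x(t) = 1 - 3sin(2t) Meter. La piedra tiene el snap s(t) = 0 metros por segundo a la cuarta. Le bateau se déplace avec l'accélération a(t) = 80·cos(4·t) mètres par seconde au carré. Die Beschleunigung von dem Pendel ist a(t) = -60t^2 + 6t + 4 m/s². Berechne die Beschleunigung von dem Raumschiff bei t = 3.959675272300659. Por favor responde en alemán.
Wir müssen unsere Gleichung für den Ruck j(t) = 9·sin(t) 1-mal integrieren. Die Stammfunktion von dem Ruck ist die Beschleunigung. Mit a(0) = -9 erhalten wir a(t) = -9·cos(t). Wir haben die Beschleunigung a(t) = -9·cos(t). Durch Einsetzen von t = 3.959675272300659: a(3.959675272300659) = 6.15259653948236.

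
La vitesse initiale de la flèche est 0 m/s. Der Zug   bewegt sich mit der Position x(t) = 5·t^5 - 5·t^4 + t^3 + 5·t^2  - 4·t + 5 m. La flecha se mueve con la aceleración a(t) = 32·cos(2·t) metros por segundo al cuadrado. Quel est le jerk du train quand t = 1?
En partant de la position x(t) = 5·t^5 - 5·t^4 + t^3 + 5·t^2 - 4·t + 5, nous prenons 3 dérivées. En dérivant la position, nous obtenons la vitesse: v(t) = 25·t^4 - 20·t^3 + 3·t^2 + 10·t - 4. En dérivant la vitesse, nous obtenons l'accélération: a(t) = 100·t^3 - 60·t^2 + 6·t + 10. En prenant d/dt de a(t), nous trouvons j(t) = 300·t^2 - 120·t + 6. En utilisant j(t) = 300·t^2 - 120·t + 6 et en substituant t = 1, nous trouvons j = 186.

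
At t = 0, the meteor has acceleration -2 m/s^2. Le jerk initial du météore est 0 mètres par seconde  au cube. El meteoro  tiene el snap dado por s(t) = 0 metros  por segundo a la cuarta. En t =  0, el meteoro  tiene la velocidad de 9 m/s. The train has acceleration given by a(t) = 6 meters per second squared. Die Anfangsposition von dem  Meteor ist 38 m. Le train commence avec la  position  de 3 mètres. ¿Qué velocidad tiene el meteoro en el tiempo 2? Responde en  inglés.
We must find the integral of our snap equation s(t) = 0 3 times. Finding the integral of s(t) and using j(0) = 0: j(t) = 0. The antiderivative of jerk, with a(0) = -2, gives acceleration: a(t) = -2. The integral of acceleration is velocity. Using v(0) = 9, we get v(t) = 9 - 2·t. From the given velocity equation v(t) = 9 - 2·t, we substitute t = 2 to get v = 5.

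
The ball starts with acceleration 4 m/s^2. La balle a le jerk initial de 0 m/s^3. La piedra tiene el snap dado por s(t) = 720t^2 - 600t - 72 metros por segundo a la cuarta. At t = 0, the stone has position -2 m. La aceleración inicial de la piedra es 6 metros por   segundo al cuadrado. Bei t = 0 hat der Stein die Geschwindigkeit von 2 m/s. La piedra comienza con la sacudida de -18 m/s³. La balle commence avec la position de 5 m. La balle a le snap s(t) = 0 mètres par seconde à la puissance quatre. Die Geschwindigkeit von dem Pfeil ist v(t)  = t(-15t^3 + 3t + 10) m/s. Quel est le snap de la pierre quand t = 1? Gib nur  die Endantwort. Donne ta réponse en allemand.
s(1) = 48.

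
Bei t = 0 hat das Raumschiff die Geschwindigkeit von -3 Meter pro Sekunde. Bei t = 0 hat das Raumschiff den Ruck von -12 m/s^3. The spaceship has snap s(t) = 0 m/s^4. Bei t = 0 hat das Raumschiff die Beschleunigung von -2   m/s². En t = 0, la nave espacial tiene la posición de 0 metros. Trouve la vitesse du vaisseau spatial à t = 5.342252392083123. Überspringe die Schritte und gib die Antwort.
À t = 5.342252392083123, v = -184.922468508473.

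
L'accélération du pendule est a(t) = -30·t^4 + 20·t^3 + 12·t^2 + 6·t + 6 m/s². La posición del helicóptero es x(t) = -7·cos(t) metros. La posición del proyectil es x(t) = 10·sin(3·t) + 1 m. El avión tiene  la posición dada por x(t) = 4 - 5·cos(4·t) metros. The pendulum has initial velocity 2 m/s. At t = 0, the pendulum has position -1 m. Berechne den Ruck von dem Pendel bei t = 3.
Um dies zu lösen, müssen wir 1 Ableitung unserer Gleichung für die Beschleunigung a(t) = -30·t^4 + 20·t^3 + 12·t^2 + 6·t + 6 nehmen. Durch Ableiten von der Beschleunigung erhalten wir den Ruck: j(t) = -120·t^3 + 60·t^2 + 24·t + 6. Aus der Gleichung für den Ruck j(t) = -120·t^3 + 60·t^2 + 24·t + 6, setzen wir t = 3 ein und erhalten j = -2622.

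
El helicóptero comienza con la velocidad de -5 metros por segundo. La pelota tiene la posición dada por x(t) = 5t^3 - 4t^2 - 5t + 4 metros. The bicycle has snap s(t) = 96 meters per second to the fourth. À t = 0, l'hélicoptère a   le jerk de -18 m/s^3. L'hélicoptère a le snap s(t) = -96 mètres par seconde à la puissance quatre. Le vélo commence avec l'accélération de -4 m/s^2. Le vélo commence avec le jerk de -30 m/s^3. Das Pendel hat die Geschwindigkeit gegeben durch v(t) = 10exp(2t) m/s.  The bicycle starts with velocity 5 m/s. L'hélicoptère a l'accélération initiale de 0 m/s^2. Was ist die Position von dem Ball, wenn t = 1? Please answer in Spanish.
De la ecuación de la posición x(t) = 5·t^3 - 4·t^2 - 5·t + 4, sustituimos t = 1 para obtener x = 0.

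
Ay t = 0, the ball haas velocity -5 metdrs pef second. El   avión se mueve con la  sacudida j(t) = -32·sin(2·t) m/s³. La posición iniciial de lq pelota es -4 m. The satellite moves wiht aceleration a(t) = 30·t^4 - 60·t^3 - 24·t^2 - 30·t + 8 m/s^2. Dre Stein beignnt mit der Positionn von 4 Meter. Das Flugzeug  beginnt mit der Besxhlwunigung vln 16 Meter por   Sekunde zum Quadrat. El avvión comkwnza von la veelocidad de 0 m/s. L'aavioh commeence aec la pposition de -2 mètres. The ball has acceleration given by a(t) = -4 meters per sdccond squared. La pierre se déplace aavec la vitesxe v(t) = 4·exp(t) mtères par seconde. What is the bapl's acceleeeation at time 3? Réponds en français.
De l'équation de l'accélération a(t) = -4, nous substituons t = 3 pour obtenir a = -4.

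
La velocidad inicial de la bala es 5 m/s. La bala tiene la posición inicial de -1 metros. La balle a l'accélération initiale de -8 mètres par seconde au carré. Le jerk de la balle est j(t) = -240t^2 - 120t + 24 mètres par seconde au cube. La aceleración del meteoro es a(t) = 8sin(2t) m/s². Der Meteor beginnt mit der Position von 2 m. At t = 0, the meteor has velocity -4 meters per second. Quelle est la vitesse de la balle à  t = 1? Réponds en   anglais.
Starting from jerk j(t) = -240·t^2 - 120·t + 24, we take 2 antiderivatives. Finding the integral of j(t) and using a(0) = -8: a(t) = -80·t^3 - 60·t^2 + 24·t - 8. Finding the integral of a(t) and using v(0) = 5: v(t) = -20·t^4 - 20·t^3 + 12·t^2 - 8·t + 5. From the given velocity equation v(t) = -20·t^4 - 20·t^3 + 12·t^2 - 8·t + 5, we substitute t = 1 to get v = -31.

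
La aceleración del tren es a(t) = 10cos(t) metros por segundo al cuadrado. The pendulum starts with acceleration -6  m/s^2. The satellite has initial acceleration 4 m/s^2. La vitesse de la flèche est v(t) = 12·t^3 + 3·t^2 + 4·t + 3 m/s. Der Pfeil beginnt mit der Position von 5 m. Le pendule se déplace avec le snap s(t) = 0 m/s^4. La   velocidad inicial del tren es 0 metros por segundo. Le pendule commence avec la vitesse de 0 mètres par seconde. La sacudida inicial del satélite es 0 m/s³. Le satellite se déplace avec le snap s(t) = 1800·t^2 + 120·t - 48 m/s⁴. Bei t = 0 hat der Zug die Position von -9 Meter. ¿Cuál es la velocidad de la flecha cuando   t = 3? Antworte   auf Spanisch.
De la ecuación de la velocidad v(t) = 12·t^3 + 3·t^2 + 4·t + 3, sustituimos t = 3 para obtener v = 366.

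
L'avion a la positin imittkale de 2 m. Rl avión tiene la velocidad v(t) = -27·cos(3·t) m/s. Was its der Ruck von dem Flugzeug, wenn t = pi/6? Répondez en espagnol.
Para resolver esto, necesitamos tomar 2 derivadas de nuestra ecuación de la velocidad v(t) = -27·cos(3·t). La derivada de la velocidad da la aceleración: a(t) = 81·sin(3·t). Derivando la aceleración, obtenemos la sacudida: j(t) = 243·cos(3·t). Usando j(t) = 243·cos(3·t) y sustituyendo t = pi/6, encontramos j = 0.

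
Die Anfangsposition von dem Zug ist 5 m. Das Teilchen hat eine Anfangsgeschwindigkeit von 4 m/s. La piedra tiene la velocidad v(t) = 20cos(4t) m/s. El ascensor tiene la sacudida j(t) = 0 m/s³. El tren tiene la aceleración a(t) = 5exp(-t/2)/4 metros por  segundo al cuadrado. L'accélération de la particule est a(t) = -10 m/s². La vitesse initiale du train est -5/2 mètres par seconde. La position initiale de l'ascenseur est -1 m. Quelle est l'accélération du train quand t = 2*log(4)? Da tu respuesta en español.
Tenemos la aceleración a(t) = 5·exp(-t/2)/4. Sustituyendo t = 2*log(4): a(2*log(4)) = 5/16.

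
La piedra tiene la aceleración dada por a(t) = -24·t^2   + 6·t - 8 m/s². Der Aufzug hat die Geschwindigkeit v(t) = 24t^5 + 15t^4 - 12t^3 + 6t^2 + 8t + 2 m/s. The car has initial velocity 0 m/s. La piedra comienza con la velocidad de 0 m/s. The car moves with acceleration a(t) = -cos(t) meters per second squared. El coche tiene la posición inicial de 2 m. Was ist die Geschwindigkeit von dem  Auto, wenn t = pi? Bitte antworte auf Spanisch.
Debemos encontrar la antiderivada de nuestra ecuación de la aceleración a(t) = -cos(t) 1 vez. Integrando la aceleración y usando la condición inicial v(0) = 0, obtenemos v(t) = -sin(t). Tenemos la velocidad v(t) = -sin(t). Sustituyendo t = pi: v(pi) = 0.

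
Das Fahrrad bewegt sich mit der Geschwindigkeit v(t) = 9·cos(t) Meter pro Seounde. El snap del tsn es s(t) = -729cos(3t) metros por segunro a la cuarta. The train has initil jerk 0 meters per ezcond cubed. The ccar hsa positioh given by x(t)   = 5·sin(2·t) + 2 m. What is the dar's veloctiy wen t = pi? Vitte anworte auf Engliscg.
We must differentiate our position equation x(t) = 5·sin(2·t) + 2 1 time. Taking d/dt of x(t), we find v(t) = 10·cos(2·t). From the given velocity equation v(t) = 10·cos(2·t), we substitute t = pi to get v = 10.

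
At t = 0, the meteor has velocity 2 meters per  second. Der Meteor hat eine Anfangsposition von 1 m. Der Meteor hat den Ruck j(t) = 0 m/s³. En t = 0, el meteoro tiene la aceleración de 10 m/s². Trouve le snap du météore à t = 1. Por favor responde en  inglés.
To solve this, we need to take 1 derivative of our jerk equation j(t) = 0. The derivative of jerk gives snap: s(t) = 0. Using s(t) = 0 and substituting t = 1, we find s = 0.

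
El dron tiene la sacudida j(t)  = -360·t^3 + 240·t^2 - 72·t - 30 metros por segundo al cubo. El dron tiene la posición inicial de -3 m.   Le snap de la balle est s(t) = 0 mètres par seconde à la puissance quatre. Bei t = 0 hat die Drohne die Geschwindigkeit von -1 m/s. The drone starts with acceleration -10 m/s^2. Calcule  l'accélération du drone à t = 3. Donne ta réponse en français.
Nous devons trouver la primitive de notre équation du jerk j(t) = -360·t^3 + 240·t^2 - 72·t - 30 1 fois. En intégrant le jerk et en utilisant la condition initiale a(0) = -10, nous obtenons a(t) = -90·t^4 + 80·t^3 - 36·t^2 - 30·t - 10. Nous avons l'accélération a(t) = -90·t^4 + 80·t^3 - 36·t^2 - 30·t - 10. En substituant t = 3: a(3) = -5554.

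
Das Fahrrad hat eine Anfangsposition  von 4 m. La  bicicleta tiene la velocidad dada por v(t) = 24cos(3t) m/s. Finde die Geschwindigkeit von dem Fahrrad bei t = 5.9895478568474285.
Wir haben die Geschwindigkeit v(t) = 24·cos(3·t). Durch Einsetzen von t = 5.9895478568474285: v(5.9895478568474285) = 15.2747446736316.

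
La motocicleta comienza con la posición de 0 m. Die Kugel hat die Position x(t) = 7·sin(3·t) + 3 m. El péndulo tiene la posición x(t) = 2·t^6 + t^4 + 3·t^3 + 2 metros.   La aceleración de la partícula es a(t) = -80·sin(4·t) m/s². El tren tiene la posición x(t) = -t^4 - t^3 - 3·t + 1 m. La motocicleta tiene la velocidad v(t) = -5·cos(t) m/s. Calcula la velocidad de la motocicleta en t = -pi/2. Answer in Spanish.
Usando v(t) = -5·cos(t) y sustituyendo t = -pi/2, encontramos v = 0.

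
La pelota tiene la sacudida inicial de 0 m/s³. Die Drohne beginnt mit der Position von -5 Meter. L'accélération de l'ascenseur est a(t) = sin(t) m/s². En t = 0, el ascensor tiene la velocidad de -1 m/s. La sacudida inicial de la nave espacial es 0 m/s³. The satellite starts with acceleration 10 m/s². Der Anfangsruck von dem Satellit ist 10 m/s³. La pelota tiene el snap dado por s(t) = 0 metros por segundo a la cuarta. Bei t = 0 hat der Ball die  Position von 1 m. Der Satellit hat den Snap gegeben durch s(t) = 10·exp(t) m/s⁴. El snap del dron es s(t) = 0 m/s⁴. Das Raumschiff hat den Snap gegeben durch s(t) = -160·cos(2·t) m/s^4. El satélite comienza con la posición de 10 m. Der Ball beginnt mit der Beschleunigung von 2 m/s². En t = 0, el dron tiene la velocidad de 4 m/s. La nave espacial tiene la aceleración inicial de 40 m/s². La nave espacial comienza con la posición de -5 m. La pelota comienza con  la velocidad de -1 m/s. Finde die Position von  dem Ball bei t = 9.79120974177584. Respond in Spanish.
Para resolver esto, necesitamos tomar 4 antiderivadas de nuestra ecuación del snap s(t) = 0. La integral del snap, con j(0) = 0, da la sacudida: j(t) = 0. La integral de la sacudida es la aceleración. Usando a(0) = 2, obtenemos a(t) = 2. La integral de la aceleración es la velocidad. Usando v(0) = -1, obtenemos v(t) = 2·t - 1. Integrando la velocidad y usando la condición inicial x(0) = 1, obtenemos x(t) = t^2 - t + 1. Tenemos la posición x(t) = t^2 - t + 1. Sustituyendo t = 9.79120974177584: x(9.79120974177584) = 87.0765784656703.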